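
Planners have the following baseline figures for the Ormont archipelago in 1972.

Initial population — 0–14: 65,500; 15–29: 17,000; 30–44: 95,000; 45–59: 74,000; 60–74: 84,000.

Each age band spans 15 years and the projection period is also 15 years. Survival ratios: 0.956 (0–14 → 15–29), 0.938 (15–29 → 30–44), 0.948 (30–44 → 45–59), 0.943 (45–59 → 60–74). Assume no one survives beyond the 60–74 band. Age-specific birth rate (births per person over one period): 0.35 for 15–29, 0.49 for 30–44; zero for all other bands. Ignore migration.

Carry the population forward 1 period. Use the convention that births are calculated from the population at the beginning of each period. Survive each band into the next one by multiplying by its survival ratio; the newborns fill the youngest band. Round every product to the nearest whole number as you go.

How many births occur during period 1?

52500

(Groups numbered youngest = 1 to oldest = 5.)
Period 1.
Births: 17000 × 0.35 = 5950, 95000 × 0.49 = 46550 — total 52500
Group 2: 65500 × 0.956 = 62618
Group 3: 17000 × 0.938 = 15946
Group 4: 95000 × 0.948 = 90060
Group 5: 74000 × 0.943 = 69782
→ [52500, 62618, 15946, 90060, 69782]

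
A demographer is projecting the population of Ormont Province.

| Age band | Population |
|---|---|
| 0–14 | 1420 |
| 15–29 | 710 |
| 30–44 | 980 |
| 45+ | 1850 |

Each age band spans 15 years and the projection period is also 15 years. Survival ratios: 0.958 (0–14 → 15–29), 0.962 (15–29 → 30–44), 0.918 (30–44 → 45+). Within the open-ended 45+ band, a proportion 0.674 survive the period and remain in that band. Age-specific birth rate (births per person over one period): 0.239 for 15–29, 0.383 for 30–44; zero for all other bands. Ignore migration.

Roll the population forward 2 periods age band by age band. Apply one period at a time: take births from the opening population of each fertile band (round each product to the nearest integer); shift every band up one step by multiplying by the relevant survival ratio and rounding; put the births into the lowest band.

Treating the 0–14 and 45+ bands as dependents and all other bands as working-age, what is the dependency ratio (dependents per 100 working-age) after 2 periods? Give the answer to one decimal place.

After projecting period 1:
Births: 710 * 0.239 = 170 ; 980 * 0.383 = 375 ⇒ total 545
15–29: 1420 * 0.958 = 1360
30–44: 710 * 0.962 = 683
45+: 980 * 0.918 + 1850 * 0.674 = 900 + 1247 = 2147
Giving 545 / 1360 / 683 / 2147.
After projecting period 2:
Births: 1360 * 0.239 = 325 ; 683 * 0.383 = 262 ⇒ total 587
15–29: 545 * 0.958 = 522
30–44: 1360 * 0.962 = 1308
45+: 683 * 0.918 + 2147 * 0.674 = 627 + 1447 = 2074
Giving 587 / 522 / 1308 / 2074.
Dependents (band 0–14 + band 45+) = 587 + 2074 = 2661; working-age = 1830; ratio = 2661/1830 × 100 = 145.4

145.4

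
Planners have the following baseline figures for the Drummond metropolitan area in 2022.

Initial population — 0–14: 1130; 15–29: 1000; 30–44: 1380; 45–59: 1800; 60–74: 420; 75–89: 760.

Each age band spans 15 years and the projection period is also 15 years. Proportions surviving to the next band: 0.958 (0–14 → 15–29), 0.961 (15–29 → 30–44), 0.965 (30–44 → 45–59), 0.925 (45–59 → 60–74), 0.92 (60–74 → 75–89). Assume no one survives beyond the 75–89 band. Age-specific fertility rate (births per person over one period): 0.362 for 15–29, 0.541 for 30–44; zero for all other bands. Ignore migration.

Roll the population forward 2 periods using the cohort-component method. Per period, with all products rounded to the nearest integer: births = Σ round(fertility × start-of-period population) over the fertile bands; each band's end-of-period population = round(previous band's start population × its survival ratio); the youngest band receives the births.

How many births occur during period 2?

912

Let group 1 be 0–14 through group 6 = 75–89.
Period 1.
Births: 1000 × 0.362 = 362 ; 1380 × 0.541 = 747 ⇒ total 1109
Group 2: 1130 × 0.958 = 1083
Group 3: 1000 × 0.961 = 961
Group 4: 1380 × 0.965 = 1332
Group 5: 1800 × 0.925 = 1665
Group 6: 420 × 0.92 = 386
→ [1109, 1083, 961, 1332, 1665, 386]
Period 2.
Births: 1083 × 0.362 = 392 ; 961 × 0.541 = 520 ⇒ total 912
Group 2: 1109 × 0.958 = 1062
Group 3: 1083 × 0.961 = 1041
Group 4: 961 × 0.965 = 927
Group 5: 1332 × 0.925 = 1232
Group 6: 1665 × 0.92 = 1532
→ [912, 1062, 1041, 927, 1232, 1532]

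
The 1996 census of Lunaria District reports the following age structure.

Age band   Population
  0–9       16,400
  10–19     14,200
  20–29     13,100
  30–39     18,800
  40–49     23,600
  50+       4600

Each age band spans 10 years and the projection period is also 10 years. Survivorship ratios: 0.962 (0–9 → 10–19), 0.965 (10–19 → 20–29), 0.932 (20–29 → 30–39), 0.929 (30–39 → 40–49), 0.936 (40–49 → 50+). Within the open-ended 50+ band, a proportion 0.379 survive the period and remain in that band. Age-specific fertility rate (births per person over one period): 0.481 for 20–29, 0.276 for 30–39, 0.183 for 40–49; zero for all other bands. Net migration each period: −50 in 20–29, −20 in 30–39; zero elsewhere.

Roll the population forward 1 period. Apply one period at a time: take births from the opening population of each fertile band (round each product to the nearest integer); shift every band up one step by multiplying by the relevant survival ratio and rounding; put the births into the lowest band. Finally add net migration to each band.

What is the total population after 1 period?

Call the bands 1 to 6, youngest first.
After projecting period 1:
Births: 13100 × 0.481 = 6301 ; 18800 × 0.276 = 5189 ; 23600 × 0.183 = 4319 — total 15809
Band 2: 16400 × 0.962 = 15777
Band 3: 14200 × 0.965 = 13703
Band 4: 13100 × 0.932 = 12209
Band 5: 18800 × 0.929 = 17465
Band 6: 23600 × 0.936 + 4600 × 0.379 = 22090 + 1743 = 23833
Net migration: Band 3 − 50 → 13653; Band 4 − 20 → 12189
End of period: [15809, 15777, 13653, 12189, 17465, 23833]
Total after period 1: 15809 + 15777 + 13653 + 12189 + 17465 + 23833 = 98726

98726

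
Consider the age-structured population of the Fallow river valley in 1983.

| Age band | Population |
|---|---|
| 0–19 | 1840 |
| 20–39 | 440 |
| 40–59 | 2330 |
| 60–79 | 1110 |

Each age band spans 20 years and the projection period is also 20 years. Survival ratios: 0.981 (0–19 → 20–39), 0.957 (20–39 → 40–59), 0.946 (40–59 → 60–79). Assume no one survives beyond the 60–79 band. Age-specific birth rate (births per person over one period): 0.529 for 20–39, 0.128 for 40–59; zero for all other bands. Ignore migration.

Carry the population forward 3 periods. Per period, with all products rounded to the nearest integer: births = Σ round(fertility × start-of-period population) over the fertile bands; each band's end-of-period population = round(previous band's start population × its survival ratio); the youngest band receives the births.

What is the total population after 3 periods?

3620

Numbering the bands 1..4 from youngest to oldest:
After projecting period 1:
Births: 440 × 0.529 = 233 ; 2330 × 0.128 = 298 → total 531
Band 2: 1840 × 0.981 = 1805
Band 3: 440 × 0.957 = 421
Band 4: 2330 × 0.946 = 2204
End of period: [531, 1805, 421, 2204]
After projecting period 2:
Births: 1805 × 0.529 = 955 ; 421 × 0.128 = 54 → total 1009
Band 2: 531 × 0.981 = 521
Band 3: 1805 × 0.957 = 1727
Band 4: 421 × 0.946 = 398
End of period: [1009, 521, 1727, 398]
After projecting period 3:
Births: 521 × 0.529 = 276 ; 1727 × 0.128 = 221 → total 497
Band 2: 1009 × 0.981 = 990
Band 3: 521 × 0.957 = 499
Band 4: 1727 × 0.946 = 1634
End of period: [497, 990, 499, 1634]
Total after period 3: 497 + 990 + 499 + 1634 = 3620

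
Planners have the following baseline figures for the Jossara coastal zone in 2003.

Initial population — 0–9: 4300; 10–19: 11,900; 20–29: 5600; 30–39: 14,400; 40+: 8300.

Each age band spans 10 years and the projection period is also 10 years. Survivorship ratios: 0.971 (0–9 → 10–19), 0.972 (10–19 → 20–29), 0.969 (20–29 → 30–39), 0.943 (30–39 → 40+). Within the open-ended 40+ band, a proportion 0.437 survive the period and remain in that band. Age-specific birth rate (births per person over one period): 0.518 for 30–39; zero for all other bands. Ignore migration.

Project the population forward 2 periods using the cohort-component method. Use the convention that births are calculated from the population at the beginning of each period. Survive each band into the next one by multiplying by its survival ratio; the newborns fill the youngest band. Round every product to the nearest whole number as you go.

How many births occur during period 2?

Period 1:
Births: 14400 × 0.518 = 7459
10–19: 4300 × 0.971 = 4175
20–29: 11900 × 0.972 = 11567
30–39: 5600 × 0.969 = 5426
40+: 14400 × 0.943 + 8300 × 0.437 = 13579 + 3627 = 17206
Population now: 0–9=7459, 10–19=4175, 20–29=11567, 30–39=5426, 40+=17206
Period 2:
Births: 5426 × 0.518 = 2811
10–19: 7459 × 0.971 = 7243
20–29: 4175 × 0.972 = 4058
30–39: 11567 × 0.969 = 11208
40+: 5426 × 0.943 + 17206 × 0.437 = 5117 + 7519 = 12636
Population now: 0–9=2811, 10–19=7243, 20–29=4058, 30–39=11208, 40+=12636

2811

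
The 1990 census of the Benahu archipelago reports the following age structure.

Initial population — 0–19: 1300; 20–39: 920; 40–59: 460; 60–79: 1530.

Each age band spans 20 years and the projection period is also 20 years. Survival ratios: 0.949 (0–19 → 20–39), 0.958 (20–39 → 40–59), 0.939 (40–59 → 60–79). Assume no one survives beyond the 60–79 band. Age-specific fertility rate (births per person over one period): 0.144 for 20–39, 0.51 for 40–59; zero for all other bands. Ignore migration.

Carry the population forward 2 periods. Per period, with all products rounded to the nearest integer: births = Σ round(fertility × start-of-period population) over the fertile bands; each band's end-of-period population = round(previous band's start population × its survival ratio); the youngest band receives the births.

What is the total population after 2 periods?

2984

Numbering the bands 1..4 from youngest to oldest:
[period 1]
Births: 920 × 0.144 = 132, 460 × 0.51 = 235 ⇒ total 367
Band 2: 1300 × 0.949 = 1234
Band 3: 920 × 0.958 = 881
Band 4: 460 × 0.939 = 432
Population now: 0–19=367, 20–39=1234, 40–59=881, 60–79=432
[period 2]
Births: 1234 × 0.144 = 178, 881 × 0.51 = 449 ⇒ total 627
Band 2: 367 × 0.949 = 348
Band 3: 1234 × 0.958 = 1182
Band 4: 881 × 0.939 = 827
Population now: 0–19=627, 20–39=348, 40–59=1182, 60–79=827
Total after period 2: 627 + 348 + 1182 + 827 = 2984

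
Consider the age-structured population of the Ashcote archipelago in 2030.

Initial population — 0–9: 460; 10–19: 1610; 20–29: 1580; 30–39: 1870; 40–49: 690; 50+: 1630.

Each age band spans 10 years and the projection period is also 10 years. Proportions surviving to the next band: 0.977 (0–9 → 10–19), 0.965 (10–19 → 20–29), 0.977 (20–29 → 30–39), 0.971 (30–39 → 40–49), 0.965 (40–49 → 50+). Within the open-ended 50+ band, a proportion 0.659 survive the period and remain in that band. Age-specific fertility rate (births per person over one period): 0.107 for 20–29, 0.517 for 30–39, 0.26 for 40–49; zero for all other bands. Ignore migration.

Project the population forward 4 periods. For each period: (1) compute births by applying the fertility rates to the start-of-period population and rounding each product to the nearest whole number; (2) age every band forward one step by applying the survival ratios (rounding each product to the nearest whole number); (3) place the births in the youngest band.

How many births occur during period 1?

(Groups numbered youngest = 1 to oldest = 6.)
Period 1.
Births: 1580 × 0.107 = 169, 1870 × 0.517 = 967, 690 × 0.26 = 179 — total 1315
Group 2: 460 × 0.977 = 449
Group 3: 1610 × 0.965 = 1554
Group 4: 1580 × 0.977 = 1544
Group 5: 1870 × 0.971 = 1816
Group 6: 690 × 0.965 + 1630 × 0.659 = 666 + 1074 = 1740
→ [1315, 449, 1554, 1544, 1816, 1740]

1315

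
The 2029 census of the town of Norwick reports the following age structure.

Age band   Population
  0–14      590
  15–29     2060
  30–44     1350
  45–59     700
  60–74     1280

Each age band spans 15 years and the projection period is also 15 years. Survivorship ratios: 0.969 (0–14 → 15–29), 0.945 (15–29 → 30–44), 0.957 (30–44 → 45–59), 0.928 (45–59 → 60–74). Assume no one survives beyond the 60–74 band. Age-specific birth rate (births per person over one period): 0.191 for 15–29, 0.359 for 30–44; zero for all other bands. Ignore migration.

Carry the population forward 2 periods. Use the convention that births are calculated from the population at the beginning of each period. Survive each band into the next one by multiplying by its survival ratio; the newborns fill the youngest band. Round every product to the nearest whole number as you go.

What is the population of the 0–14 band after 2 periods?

Numbering the groups 1..5 from youngest to oldest:
[period 1]
Births: 2060 × 0.191 = 393  |  1350 × 0.359 = 485 — total 878
Group 2: 590 × 0.969 = 572
Group 3: 2060 × 0.945 = 1947
Group 4: 1350 × 0.957 = 1292
Group 5: 700 × 0.928 = 650
→ [878, 572, 1947, 1292, 650]
[period 2]
Births: 572 × 0.191 = 109  |  1947 × 0.359 = 699 — total 808
Group 2: 878 × 0.969 = 851
Group 3: 572 × 0.945 = 541
Group 4: 1947 × 0.957 = 1863
Group 5: 1292 × 0.928 = 1199
→ [808, 851, 541, 1863, 1199]

808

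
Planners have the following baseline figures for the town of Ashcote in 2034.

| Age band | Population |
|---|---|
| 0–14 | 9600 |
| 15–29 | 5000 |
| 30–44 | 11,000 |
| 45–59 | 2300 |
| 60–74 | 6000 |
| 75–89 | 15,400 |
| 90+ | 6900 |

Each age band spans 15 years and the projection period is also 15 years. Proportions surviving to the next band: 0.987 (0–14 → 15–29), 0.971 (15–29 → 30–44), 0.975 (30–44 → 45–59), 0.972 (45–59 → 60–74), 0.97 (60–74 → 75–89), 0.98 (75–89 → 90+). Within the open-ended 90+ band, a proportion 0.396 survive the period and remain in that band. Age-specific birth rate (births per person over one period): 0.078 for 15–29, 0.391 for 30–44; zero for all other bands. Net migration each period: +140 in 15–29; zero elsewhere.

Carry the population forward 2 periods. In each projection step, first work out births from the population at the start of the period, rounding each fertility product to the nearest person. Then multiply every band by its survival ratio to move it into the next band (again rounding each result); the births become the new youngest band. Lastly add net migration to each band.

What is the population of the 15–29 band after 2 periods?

4770

[period 1]
Births: 5000 × 0.078 = 390  |  11000 × 0.391 = 4301 ⇒ total 4691
15–29: 9600 × 0.987 = 9475
30–44: 5000 × 0.971 = 4855
45–59: 11000 × 0.975 = 10725
60–74: 2300 × 0.972 = 2236
75–89: 6000 × 0.97 = 5820
90+: 15400 × 0.98 + 6900 × 0.396 = 15092 + 2732 = 17824
Net migration: 15–29 + 140 → 9615
End of period: [4691, 9615, 4855, 10725, 2236, 5820, 17824]
[period 2]
Births: 9615 × 0.078 = 750  |  4855 × 0.391 = 1898 ⇒ total 2648
15–29: 4691 × 0.987 = 4630
30–44: 9615 × 0.971 = 9336
45–59: 4855 × 0.975 = 4734
60–74: 10725 × 0.972 = 10425
75–89: 2236 × 0.97 = 2169
90+: 5820 × 0.98 + 17824 × 0.396 = 5704 + 7058 = 12762
Net migration: 15–29 + 140 → 4770
End of period: [2648, 4770, 9336, 4734, 10425, 2169, 12762]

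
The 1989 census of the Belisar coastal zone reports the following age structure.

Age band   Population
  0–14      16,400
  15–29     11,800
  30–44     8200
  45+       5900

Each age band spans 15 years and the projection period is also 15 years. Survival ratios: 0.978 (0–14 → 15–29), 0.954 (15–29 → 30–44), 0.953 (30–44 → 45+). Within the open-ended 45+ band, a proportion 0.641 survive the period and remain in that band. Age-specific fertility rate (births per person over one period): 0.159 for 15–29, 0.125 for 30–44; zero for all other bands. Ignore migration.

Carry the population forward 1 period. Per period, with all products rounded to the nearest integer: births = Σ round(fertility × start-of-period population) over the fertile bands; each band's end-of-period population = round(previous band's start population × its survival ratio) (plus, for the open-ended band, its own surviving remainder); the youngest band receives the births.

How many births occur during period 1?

2901

Numbering the groups 1..4 from youngest to oldest:
Period 1:
Births: 11800 × 0.159 = 1876 ; 8200 × 0.125 = 1025 ⇒ total 2901
Group 2: 16400 × 0.978 = 16039
Group 3: 11800 × 0.954 = 11257
Group 4: 8200 × 0.953 + 5900 × 0.641 = 7815 + 3782 = 11597
→ [2901, 16039, 11257, 11597]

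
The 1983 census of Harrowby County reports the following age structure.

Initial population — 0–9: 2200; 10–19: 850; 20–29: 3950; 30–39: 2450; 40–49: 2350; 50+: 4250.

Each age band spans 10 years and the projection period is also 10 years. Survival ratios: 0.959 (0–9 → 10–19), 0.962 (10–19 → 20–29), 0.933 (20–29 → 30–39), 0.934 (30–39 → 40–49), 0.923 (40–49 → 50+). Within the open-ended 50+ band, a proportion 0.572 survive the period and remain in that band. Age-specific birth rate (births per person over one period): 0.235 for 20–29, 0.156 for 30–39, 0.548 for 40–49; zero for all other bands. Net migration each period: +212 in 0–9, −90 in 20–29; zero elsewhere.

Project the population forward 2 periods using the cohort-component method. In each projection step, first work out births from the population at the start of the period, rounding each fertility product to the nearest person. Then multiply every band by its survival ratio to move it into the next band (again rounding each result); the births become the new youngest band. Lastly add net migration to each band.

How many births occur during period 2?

2000

— Period 1 —
Births: 3950 × 0.235 = 928  |  2450 × 0.156 = 382  |  2350 × 0.548 = 1288 ⇒ total 2598
10–19: 2200 × 0.959 = 2110
20–29: 850 × 0.962 = 818
30–39: 3950 × 0.933 = 3685
40–49: 2450 × 0.934 = 2288
50+: 2350 × 0.923 + 4250 × 0.572 = 2169 + 2431 = 4600
Net migration: 0–9 + 212 → 2810; 20–29 − 90 → 728
→ [2810, 2110, 728, 3685, 2288, 4600]
— Period 2 —
Births: 728 × 0.235 = 171  |  3685 × 0.156 = 575  |  2288 × 0.548 = 1254 ⇒ total 2000
10–19: 2810 × 0.959 = 2695
20–29: 2110 × 0.962 = 2030
30–39: 728 × 0.933 = 679
40–49: 3685 × 0.934 = 3442
50+: 2288 × 0.923 + 4600 × 0.572 = 2112 + 2631 = 4743
Net migration: 0–9 + 212 → 2212; 20–29 − 90 → 1940
→ [2212, 2695, 1940, 679, 3442, 4743]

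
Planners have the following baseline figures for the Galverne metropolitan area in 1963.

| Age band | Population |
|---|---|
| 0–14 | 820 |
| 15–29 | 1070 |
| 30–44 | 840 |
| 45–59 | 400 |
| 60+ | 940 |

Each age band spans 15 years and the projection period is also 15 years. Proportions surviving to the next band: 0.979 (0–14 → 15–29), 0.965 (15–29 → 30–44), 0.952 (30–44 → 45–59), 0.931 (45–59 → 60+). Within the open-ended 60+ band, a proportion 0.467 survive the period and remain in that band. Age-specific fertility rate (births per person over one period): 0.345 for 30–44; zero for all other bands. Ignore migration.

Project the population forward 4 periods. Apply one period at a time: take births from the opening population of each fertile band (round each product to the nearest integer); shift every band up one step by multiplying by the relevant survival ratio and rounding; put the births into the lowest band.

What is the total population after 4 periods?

Call the bands 1 to 5, youngest first.
Period 1.
Births: 840 * 0.345 = 290
Band 2: 820 * 0.979 = 803
Band 3: 1070 * 0.965 = 1033
Band 4: 840 * 0.952 = 800
Band 5: 400 * 0.931 + 940 * 0.467 = 372 + 439 = 811
End of period: [290, 803, 1033, 800, 811]
Period 2.
Births: 1033 * 0.345 = 356
Band 2: 290 * 0.979 = 284
Band 3: 803 * 0.965 = 775
Band 4: 1033 * 0.952 = 983
Band 5: 800 * 0.931 + 811 * 0.467 = 745 + 379 = 1124
End of period: [356, 284, 775, 983, 1124]
Period 3.
Births: 775 * 0.345 = 267
Band 2: 356 * 0.979 = 349
Band 3: 284 * 0.965 = 274
Band 4: 775 * 0.952 = 738
Band 5: 983 * 0.931 + 1124 * 0.467 = 915 + 525 = 1440
End of period: [267, 349, 274, 738, 1440]
Period 4.
Births: 274 * 0.345 = 95
Band 2: 267 * 0.979 = 261
Band 3: 349 * 0.965 = 337
Band 4: 274 * 0.952 = 261
Band 5: 738 * 0.931 + 1440 * 0.467 = 687 + 672 = 1359
End of period: [95, 261, 337, 261, 1359]
Total after period 4: 95 + 261 + 337 + 261 + 1359 = 2313

2313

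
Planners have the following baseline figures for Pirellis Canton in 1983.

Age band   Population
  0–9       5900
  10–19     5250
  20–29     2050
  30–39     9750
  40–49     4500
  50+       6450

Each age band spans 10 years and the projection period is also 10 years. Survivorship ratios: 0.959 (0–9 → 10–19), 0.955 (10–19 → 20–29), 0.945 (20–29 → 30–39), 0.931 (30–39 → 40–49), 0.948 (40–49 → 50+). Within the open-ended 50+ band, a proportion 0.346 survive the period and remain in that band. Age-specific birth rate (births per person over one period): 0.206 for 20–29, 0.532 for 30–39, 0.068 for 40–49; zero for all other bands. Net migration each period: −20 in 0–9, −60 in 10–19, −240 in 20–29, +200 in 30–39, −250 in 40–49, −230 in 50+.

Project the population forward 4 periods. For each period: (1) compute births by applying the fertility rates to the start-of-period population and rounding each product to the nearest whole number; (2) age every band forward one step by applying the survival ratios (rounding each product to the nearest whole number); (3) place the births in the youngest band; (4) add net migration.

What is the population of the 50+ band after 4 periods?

Let band 1 be 0–9 through band 6 = 50+.
[period 1]
Births: 2050 * 0.206 = 422  |  9750 * 0.532 = 5187  |  4500 * 0.068 = 306 → 5915
Band 2: 5900 * 0.959 = 5658
Band 3: 5250 * 0.955 = 5014
Band 4: 2050 * 0.945 = 1937
Band 5: 9750 * 0.931 = 9077
Band 6: 4500 * 0.948 + 6450 * 0.346 = 4266 + 2232 = 6498
Net migration: Band 1 − 20 → 5895; Band 2 − 60 → 5598; Band 3 − 240 → 4774; Band 4 + 200 → 2137; Band 5 − 250 → 8827; Band 6 − 230 → 6268
Giving 5895 / 5598 / 4774 / 2137 / 8827 / 6268.
[period 2]
Births: 4774 * 0.206 = 983  |  2137 * 0.532 = 1137  |  8827 * 0.068 = 600 → 2720
Band 2: 5895 * 0.959 = 5653
Band 3: 5598 * 0.955 = 5346
Band 4: 4774 * 0.945 = 4511
Band 5: 2137 * 0.931 = 1990
Band 6: 8827 * 0.948 + 6268 * 0.346 = 8368 + 2169 = 10537
Net migration: Band 1 − 20 → 2700; Band 2 − 60 → 5593; Band 3 − 240 → 5106; Band 4 + 200 → 4711; Band 5 − 250 → 1740; Band 6 − 230 → 10307
Giving 2700 / 5593 / 5106 / 4711 / 1740 / 10307.
[period 3]
Births: 5106 * 0.206 = 1052  |  4711 * 0.532 = 2506  |  1740 * 0.068 = 118 → 3676
Band 2: 2700 * 0.959 = 2589
Band 3: 5593 * 0.955 = 5341
Band 4: 5106 * 0.945 = 4825
Band 5: 4711 * 0.931 = 4386
Band 6: 1740 * 0.948 + 10307 * 0.346 = 1650 + 3566 = 5216
Net migration: Band 1 − 20 → 3656; Band 2 − 60 → 2529; Band 3 − 240 → 5101; Band 4 + 200 → 5025; Band 5 − 250 → 4136; Band 6 − 230 → 4986
Giving 3656 / 2529 / 5101 / 5025 / 4136 / 4986.
[period 4]
Births: 5101 * 0.206 = 1051  |  5025 * 0.532 = 2673  |  4136 * 0.068 = 281 → 4005
Band 2: 3656 * 0.959 = 3506
Band 3: 2529 * 0.955 = 2415
Band 4: 5101 * 0.945 = 4820
Band 5: 5025 * 0.931 = 4678
Band 6: 4136 * 0.948 + 4986 * 0.346 = 3921 + 1725 = 5646
Net migration: Band 1 − 20 → 3985; Band 2 − 60 → 3446; Band 3 − 240 → 2175; Band 4 + 200 → 5020; Band 5 − 250 → 4428; Band 6 − 230 → 5416
Giving 3985 / 3446 / 2175 / 5020 / 4428 / 5416.

5416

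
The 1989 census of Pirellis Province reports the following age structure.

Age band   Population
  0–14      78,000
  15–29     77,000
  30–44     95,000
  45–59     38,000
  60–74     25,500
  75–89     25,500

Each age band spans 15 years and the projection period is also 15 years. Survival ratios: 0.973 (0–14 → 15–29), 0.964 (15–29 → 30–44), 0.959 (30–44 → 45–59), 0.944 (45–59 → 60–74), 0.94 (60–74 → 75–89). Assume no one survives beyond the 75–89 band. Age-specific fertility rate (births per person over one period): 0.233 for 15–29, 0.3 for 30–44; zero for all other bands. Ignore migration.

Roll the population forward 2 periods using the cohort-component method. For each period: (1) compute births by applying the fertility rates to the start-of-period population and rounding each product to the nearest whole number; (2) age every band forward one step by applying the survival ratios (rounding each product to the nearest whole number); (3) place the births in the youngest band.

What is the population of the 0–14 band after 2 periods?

— Period 1 —
Births: 77000 * 0.233 = 17941  |  95000 * 0.3 = 28500 → total 46441
15–29: 78000 * 0.973 = 75894
30–44: 77000 * 0.964 = 74228
45–59: 95000 * 0.959 = 91105
60–74: 38000 * 0.944 = 35872
75–89: 25500 * 0.94 = 23970
End of period: [46441, 75894, 74228, 91105, 35872, 23970]
— Period 2 —
Births: 75894 * 0.233 = 17683  |  74228 * 0.3 = 22268 → total 39951
15–29: 46441 * 0.973 = 45187
30–44: 75894 * 0.964 = 73162
45–59: 74228 * 0.959 = 71185
60–74: 91105 * 0.944 = 86003
75–89: 35872 * 0.94 = 33720
End of period: [39951, 45187, 73162, 71185, 86003, 33720]

39951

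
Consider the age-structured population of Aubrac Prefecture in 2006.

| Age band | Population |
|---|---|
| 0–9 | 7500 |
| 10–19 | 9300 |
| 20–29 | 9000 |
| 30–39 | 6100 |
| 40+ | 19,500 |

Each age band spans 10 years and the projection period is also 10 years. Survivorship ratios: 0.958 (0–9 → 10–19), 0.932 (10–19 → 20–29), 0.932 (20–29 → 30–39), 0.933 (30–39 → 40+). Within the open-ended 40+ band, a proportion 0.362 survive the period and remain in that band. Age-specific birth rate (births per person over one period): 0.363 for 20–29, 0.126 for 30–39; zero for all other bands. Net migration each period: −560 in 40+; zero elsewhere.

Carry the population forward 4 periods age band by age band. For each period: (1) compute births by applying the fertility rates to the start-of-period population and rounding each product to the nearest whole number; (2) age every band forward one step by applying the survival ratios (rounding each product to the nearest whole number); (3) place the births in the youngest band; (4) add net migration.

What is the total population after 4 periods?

Period 1:
Births: 9000 * 0.363 = 3267 ; 6100 * 0.126 = 769 — total 4036
10–19: 7500 * 0.958 = 7185
20–29: 9300 * 0.932 = 8668
30–39: 9000 * 0.932 = 8388
40+: 6100 * 0.933 + 19500 * 0.362 = 5691 + 7059 = 12750
Net migration: 40+ − 560 → 12190
Population now: 0–9=4036, 10–19=7185, 20–29=8668, 30–39=8388, 40+=12190
Period 2:
Births: 8668 * 0.363 = 3146 ; 8388 * 0.126 = 1057 — total 4203
10–19: 4036 * 0.958 = 3866
20–29: 7185 * 0.932 = 6696
30–39: 8668 * 0.932 = 8079
40+: 8388 * 0.933 + 12190 * 0.362 = 7826 + 4413 = 12239
Net migration: 40+ − 560 → 11679
Population now: 0–9=4203, 10–19=3866, 20–29=6696, 30–39=8079, 40+=11679
Period 3:
Births: 6696 * 0.363 = 2431 ; 8079 * 0.126 = 1018 — total 3449
10–19: 4203 * 0.958 = 4026
20–29: 3866 * 0.932 = 3603
30–39: 6696 * 0.932 = 6241
40+: 8079 * 0.933 + 11679 * 0.362 = 7538 + 4228 = 11766
Net migration: 40+ − 560 → 11206
Population now: 0–9=3449, 10–19=4026, 20–29=3603, 30–39=6241, 40+=11206
Period 4:
Births: 3603 * 0.363 = 1308 ; 6241 * 0.126 = 786 — total 2094
10–19: 3449 * 0.958 = 3304
20–29: 4026 * 0.932 = 3752
30–39: 3603 * 0.932 = 3358
40+: 6241 * 0.933 + 11206 * 0.362 = 5823 + 4057 = 9880
Net migration: 40+ − 560 → 9320
Population now: 0–9=2094, 10–19=3304, 20–29=3752, 30–39=3358, 40+=9320
Total after period 4: 2094 + 3304 + 3752 + 3358 + 9320 = 21828

21828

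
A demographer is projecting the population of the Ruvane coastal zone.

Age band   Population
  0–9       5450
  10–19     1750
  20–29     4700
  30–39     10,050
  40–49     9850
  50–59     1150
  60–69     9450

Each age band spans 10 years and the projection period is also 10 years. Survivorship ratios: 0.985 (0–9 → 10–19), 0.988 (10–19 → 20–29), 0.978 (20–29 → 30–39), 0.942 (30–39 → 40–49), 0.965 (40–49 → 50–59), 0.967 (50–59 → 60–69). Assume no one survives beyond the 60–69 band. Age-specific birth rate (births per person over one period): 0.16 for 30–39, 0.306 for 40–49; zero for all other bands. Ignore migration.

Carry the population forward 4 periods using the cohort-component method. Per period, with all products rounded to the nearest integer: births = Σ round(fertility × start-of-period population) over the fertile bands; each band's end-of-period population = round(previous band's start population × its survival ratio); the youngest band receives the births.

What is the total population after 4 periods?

— Period 1 —
Births: 10050 × 0.16 = 1608 ; 9850 × 0.306 = 3014 → total 4622
10–19: 5450 × 0.985 = 5368
20–29: 1750 × 0.988 = 1729
30–39: 4700 × 0.978 = 4597
40–49: 10050 × 0.942 = 9467
50–59: 9850 × 0.965 = 9505
60–69: 1150 × 0.967 = 1112
End of period: [4622, 5368, 1729, 4597, 9467, 9505, 1112]
— Period 2 —
Births: 4597 × 0.16 = 736 ; 9467 × 0.306 = 2897 → total 3633
10–19: 4622 × 0.985 = 4553
20–29: 5368 × 0.988 = 5304
30–39: 1729 × 0.978 = 1691
40–49: 4597 × 0.942 = 4330
50–59: 9467 × 0.965 = 9136
60–69: 9505 × 0.967 = 9191
End of period: [3633, 4553, 5304, 1691, 4330, 9136, 9191]
— Period 3 —
Births: 1691 × 0.16 = 271 ; 4330 × 0.306 = 1325 → total 1596
10–19: 3633 × 0.985 = 3579
20–29: 4553 × 0.988 = 4498
30–39: 5304 × 0.978 = 5187
40–49: 1691 × 0.942 = 1593
50–59: 4330 × 0.965 = 4178
60–69: 9136 × 0.967 = 8835
End of period: [1596, 3579, 4498, 5187, 1593, 4178, 8835]
— Period 4 —
Births: 5187 × 0.16 = 830 ; 1593 × 0.306 = 487 → total 1317
10–19: 1596 × 0.985 = 1572
20–29: 3579 × 0.988 = 3536
30–39: 4498 × 0.978 = 4399
40–49: 5187 × 0.942 = 4886
50–59: 1593 × 0.965 = 1537
60–69: 4178 × 0.967 = 4040
End of period: [1317, 1572, 3536, 4399, 4886, 1537, 4040]
Total after period 4: 1317 + 1572 + 3536 + 4399 + 4886 + 1537 + 4040 = 21287

21287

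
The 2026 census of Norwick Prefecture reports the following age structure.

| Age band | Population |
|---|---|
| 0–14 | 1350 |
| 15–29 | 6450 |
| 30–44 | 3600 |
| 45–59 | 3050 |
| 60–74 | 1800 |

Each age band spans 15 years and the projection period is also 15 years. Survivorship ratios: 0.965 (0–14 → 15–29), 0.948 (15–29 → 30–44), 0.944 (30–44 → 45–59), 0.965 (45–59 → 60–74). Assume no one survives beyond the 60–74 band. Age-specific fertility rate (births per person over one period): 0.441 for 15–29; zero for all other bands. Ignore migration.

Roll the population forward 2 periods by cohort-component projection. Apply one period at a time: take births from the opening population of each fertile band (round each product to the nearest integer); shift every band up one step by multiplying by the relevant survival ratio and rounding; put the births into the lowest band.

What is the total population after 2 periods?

Period 1.
Births: 6450 × 0.441 = 2844
15–29: 1350 × 0.965 = 1303
30–44: 6450 × 0.948 = 6115
45–59: 3600 × 0.944 = 3398
60–74: 3050 × 0.965 = 2943
End of period: [2844, 1303, 6115, 3398, 2943]
Period 2.
Births: 1303 × 0.441 = 575
15–29: 2844 × 0.965 = 2744
30–44: 1303 × 0.948 = 1235
45–59: 6115 × 0.944 = 5773
60–74: 3398 × 0.965 = 3279
End of period: [575, 2744, 1235, 5773, 3279]
Total after period 2: 575 + 2744 + 1235 + 5773 + 3279 = 13606

13606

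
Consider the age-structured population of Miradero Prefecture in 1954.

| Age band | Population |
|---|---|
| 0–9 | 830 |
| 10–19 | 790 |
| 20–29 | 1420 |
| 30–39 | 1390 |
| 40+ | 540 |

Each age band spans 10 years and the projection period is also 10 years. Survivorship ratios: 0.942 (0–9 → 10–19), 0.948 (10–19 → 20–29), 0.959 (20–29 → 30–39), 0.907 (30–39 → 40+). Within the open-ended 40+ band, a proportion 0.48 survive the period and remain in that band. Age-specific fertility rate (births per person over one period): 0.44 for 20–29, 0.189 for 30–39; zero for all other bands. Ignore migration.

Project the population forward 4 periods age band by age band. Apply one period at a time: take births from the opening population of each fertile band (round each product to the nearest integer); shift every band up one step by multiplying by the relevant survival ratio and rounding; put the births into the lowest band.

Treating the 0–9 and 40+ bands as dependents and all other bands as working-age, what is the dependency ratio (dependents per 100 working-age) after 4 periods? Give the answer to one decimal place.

Let band 1 be 0–9 through band 5 = 40+.
Period 1.
Births: 1420 × 0.44 = 625 ; 1390 × 0.189 = 263 ⇒ total 888
Band 2: 830 × 0.942 = 782
Band 3: 790 × 0.948 = 749
Band 4: 1420 × 0.959 = 1362
Band 5: 1390 × 0.907 + 540 × 0.48 = 1261 + 259 = 1520
End of period: [888, 782, 749, 1362, 1520]
Period 2.
Births: 749 × 0.44 = 330 ; 1362 × 0.189 = 257 ⇒ total 587
Band 2: 888 × 0.942 = 836
Band 3: 782 × 0.948 = 741
Band 4: 749 × 0.959 = 718
Band 5: 1362 × 0.907 + 1520 × 0.48 = 1235 + 730 = 1965
End of period: [587, 836, 741, 718, 1965]
Period 3.
Births: 741 × 0.44 = 326 ; 718 × 0.189 = 136 ⇒ total 462
Band 2: 587 × 0.942 = 553
Band 3: 836 × 0.948 = 793
Band 4: 741 × 0.959 = 711
Band 5: 718 × 0.907 + 1965 × 0.48 = 651 + 943 = 1594
End of period: [462, 553, 793, 711, 1594]
Period 4.
Births: 793 × 0.44 = 349 ; 711 × 0.189 = 134 ⇒ total 483
Band 2: 462 × 0.942 = 435
Band 3: 553 × 0.948 = 524
Band 4: 793 × 0.959 = 760
Band 5: 711 × 0.907 + 1594 × 0.48 = 645 + 765 = 1410
End of period: [483, 435, 524, 760, 1410]
Dependents (band 0–9 + band 40+) = 483 + 1410 = 1893; working-age = 1719; ratio = 1893/1719 × 100 = 110.1

110.1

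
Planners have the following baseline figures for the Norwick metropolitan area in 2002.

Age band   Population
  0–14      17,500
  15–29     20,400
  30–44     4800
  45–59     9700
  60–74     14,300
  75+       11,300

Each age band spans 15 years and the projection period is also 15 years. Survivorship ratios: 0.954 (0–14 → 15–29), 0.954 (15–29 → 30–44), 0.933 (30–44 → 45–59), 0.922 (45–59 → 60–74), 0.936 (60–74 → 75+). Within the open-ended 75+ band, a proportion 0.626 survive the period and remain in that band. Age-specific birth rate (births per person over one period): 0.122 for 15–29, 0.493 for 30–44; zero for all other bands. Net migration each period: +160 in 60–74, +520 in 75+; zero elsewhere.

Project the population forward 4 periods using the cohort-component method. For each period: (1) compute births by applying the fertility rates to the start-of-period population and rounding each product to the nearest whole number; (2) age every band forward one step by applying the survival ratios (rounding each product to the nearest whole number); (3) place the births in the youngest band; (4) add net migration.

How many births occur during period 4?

3533

(Groups numbered youngest = 1 to oldest = 6.)
Period 1:
Births: 20400 * 0.122 = 2489 ; 4800 * 0.493 = 2366 ⇒ total 4855
Group 2: 17500 * 0.954 = 16695
Group 3: 20400 * 0.954 = 19462
Group 4: 4800 * 0.933 = 4478
Group 5: 9700 * 0.922 = 8943
Group 6: 14300 * 0.936 + 11300 * 0.626 = 13385 + 7074 = 20459
Net migration: Group 5 + 160 → 9103; Group 6 + 520 → 20979
End of period: [4855, 16695, 19462, 4478, 9103, 20979]
Period 2:
Births: 16695 * 0.122 = 2037 ; 19462 * 0.493 = 9595 ⇒ total 11632
Group 2: 4855 * 0.954 = 4632
Group 3: 16695 * 0.954 = 15927
Group 4: 19462 * 0.933 = 18158
Group 5: 4478 * 0.922 = 4129
Group 6: 9103 * 0.936 + 20979 * 0.626 = 8520 + 13133 = 21653
Net migration: Group 5 + 160 → 4289; Group 6 + 520 → 22173
End of period: [11632, 4632, 15927, 18158, 4289, 22173]
Period 3:
Births: 4632 * 0.122 = 565 ; 15927 * 0.493 = 7852 ⇒ total 8417
Group 2: 11632 * 0.954 = 11097
Group 3: 4632 * 0.954 = 4419
Group 4: 15927 * 0.933 = 14860
Group 5: 18158 * 0.922 = 16742
Group 6: 4289 * 0.936 + 22173 * 0.626 = 4015 + 13880 = 17895
Net migration: Group 5 + 160 → 16902; Group 6 + 520 → 18415
End of period: [8417, 11097, 4419, 14860, 16902, 18415]
Period 4:
Births: 11097 * 0.122 = 1354 ; 4419 * 0.493 = 2179 ⇒ total 3533
Group 2: 8417 * 0.954 = 8030
Group 3: 11097 * 0.954 = 10587
Group 4: 4419 * 0.933 = 4123
Group 5: 14860 * 0.922 = 13701
Group 6: 16902 * 0.936 + 18415 * 0.626 = 15820 + 11528 = 27348
Net migration: Group 5 + 160 → 13861; Group 6 + 520 → 27868
End of period: [3533, 8030, 10587, 4123, 13861, 27868]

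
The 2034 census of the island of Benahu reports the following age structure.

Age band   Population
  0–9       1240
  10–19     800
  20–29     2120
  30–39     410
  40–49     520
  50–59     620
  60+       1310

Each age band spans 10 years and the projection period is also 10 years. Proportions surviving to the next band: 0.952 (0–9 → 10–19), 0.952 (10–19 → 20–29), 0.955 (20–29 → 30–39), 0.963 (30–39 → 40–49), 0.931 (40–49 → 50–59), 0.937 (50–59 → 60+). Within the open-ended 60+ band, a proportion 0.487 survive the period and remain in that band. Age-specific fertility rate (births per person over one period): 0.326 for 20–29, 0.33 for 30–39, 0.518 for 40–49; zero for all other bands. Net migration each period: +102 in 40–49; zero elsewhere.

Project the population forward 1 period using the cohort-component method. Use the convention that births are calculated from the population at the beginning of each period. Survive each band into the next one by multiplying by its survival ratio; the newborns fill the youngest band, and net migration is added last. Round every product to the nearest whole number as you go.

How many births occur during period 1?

Numbering the bands 1..7 from youngest to oldest:
Period 1.
Births: 2120 * 0.326 = 691 ; 410 * 0.33 = 135 ; 520 * 0.518 = 269 → total 1095
Band 2: 1240 * 0.952 = 1180
Band 3: 800 * 0.952 = 762
Band 4: 2120 * 0.955 = 2025
Band 5: 410 * 0.963 = 395
Band 6: 520 * 0.931 = 484
Band 7: 620 * 0.937 + 1310 * 0.487 = 581 + 638 = 1219
Net migration: Band 5 + 102 → 497
End of period: [1095, 1180, 762, 2025, 497, 484, 1219]

1095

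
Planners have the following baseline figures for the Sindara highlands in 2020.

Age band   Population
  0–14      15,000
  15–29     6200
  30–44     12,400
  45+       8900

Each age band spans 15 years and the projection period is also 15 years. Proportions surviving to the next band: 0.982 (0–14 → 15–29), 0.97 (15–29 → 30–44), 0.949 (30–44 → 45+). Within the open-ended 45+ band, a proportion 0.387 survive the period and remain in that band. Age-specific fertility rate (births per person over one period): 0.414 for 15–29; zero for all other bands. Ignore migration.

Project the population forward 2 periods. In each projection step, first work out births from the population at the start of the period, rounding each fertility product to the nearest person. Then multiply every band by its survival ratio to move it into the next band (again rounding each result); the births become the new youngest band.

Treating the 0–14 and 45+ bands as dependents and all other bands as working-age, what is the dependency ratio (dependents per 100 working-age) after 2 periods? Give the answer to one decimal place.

Call the bands 1 to 4, youngest first.
Period 1:
Births: 6200 * 0.414 = 2567
Band 2: 15000 * 0.982 = 14730
Band 3: 6200 * 0.97 = 6014
Band 4: 12400 * 0.949 + 8900 * 0.387 = 11768 + 3444 = 15212
End of period: [2567, 14730, 6014, 15212]
Period 2:
Births: 14730 * 0.414 = 6098
Band 2: 2567 * 0.982 = 2521
Band 3: 14730 * 0.97 = 14288
Band 4: 6014 * 0.949 + 15212 * 0.387 = 5707 + 5887 = 11594
End of period: [6098, 2521, 14288, 11594]
Dependents (band 0–14 + band 45+) = 6098 + 11594 = 17692; working-age = 16809; ratio = 17692/16809 × 100 = 105.3

105.3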